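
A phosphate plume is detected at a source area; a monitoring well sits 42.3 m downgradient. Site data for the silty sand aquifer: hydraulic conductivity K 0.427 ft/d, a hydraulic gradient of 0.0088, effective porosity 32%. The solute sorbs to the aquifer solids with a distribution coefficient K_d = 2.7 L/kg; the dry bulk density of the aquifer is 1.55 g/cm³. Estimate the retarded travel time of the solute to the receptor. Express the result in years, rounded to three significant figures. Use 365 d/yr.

456 years

K = 0.427 ft/d × 0.3048 = 0.1301 m/d
q = Ki = 0.1301 × 0.0088 = 0.001145 m/d
Seepage velocity v = q / n = 0.001145 / 0.32 = 0.003579 m/d
Retardation R = 1 + ρ_b·K_d/n = 1 + 1.55×2.7/0.32 = 14.08
Contaminant velocity v_c = v/R = 0.003579/14.08 = 2.542e-4 m/d
t = L/v_c = 42.3/2.542e-4 = 166400 d
   = 166400/365 = 456 yr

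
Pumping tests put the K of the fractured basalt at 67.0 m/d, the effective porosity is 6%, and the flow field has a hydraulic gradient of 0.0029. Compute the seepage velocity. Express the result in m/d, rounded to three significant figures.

Specific discharge q = 67.0 × 0.0029 = 0.1943 m/d
Average linear velocity = 0.1943 / 0.06 = 3.238 m/d

3.24 m/d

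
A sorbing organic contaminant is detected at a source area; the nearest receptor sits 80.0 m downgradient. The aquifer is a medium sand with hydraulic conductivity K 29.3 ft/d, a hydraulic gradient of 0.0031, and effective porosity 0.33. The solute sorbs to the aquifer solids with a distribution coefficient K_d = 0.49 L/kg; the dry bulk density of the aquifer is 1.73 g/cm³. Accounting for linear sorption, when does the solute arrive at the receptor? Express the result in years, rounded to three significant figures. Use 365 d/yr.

9.32 years

K = 29.3 ft/d × 0.3048 = 8.931 m/d
Darcy flux q = K·i = 8.931 × 0.0031 = 0.02768 m/d
Seepage velocity v = q / n = 0.02768 / 0.33 = 0.08389 m/d
Retardation R = 1 + ρ_b·K_d/n = 1 + 1.73×0.49/0.33 = 3.569
Contaminant velocity v_c = v/R = 0.08389/3.569 = 0.02351 m/d
t = L/v_c = 80.0/0.02351 = 3403 d
   = 3403/365 = 9.32 yr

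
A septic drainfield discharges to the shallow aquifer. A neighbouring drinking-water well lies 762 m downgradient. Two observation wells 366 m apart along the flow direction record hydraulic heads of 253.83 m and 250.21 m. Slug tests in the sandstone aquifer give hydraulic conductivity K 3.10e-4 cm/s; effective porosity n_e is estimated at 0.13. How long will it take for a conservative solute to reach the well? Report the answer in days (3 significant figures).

Hydraulic gradient i = (253.83 − 250.21) / 366 = 3.62 / 366 = 0.009891
K = 3.10e-4 cm/s × 864 = 0.2678 m/d
Specific discharge q = 0.2678 × 0.009891 = 0.002649 m/d
v_s = q/n_e = 0.002649/0.13 = 0.02038 m/d
t = L / v = 762 / 0.02038 = 37390 d

37400 days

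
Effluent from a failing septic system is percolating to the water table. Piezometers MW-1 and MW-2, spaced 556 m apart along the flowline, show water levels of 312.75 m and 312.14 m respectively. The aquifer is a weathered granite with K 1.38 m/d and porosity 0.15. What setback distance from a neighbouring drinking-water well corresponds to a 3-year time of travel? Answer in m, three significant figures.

Hydraulic gradient i = (312.75 − 312.14) / 556 = 0.61 / 556 = 0.001097
Specific discharge q = 1.38 × 0.001097 = 0.001514 m/d
v = Ki/n = 1.38·0.001097/0.15 = 0.01009 m/d
T = 3 yr × 365 = 1095 d
L = v × T = 0.01009 × 1095 = 11.05 m

11.1 m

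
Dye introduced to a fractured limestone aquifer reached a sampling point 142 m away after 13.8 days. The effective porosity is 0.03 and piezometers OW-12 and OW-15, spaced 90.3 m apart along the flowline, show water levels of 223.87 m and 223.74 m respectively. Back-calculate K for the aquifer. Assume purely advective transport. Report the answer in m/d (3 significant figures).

214 m/d

Hydraulic gradient i = (223.87 − 223.74) / 90.3 = 0.13 / 90.3 = 0.001440
v = L / t = 142 / 13.8 = 10.29 m/d
K = v · n / i = 10.29 × 0.03 / 0.001440 = 214 m/d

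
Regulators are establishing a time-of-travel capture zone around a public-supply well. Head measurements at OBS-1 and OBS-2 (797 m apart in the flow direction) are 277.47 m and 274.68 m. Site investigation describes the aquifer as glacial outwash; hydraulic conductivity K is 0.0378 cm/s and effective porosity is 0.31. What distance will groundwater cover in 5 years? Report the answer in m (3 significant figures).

Hydraulic gradient i = (277.47 − 274.68) / 797 = 2.79 / 797 = 0.003501
K = 0.0378 cm/s × 864 = 32.66 m/d
q = Ki = 32.66 × 0.003501 = 0.1143 m/d
Seepage velocity v = q / n = 0.1143 / 0.31 = 0.3688 m/d
T = 5 yr × 365 = 1825 d
L = v × T = 0.3688 × 1825 = 673.1 m

673 m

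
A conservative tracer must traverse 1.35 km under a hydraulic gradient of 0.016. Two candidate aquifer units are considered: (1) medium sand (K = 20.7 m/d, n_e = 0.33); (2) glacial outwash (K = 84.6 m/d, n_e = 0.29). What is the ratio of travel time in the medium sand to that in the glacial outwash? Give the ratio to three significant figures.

Unit 1 (medium sand): v = 20.7×0.016/0.33 = 1.004 m/d, t = 1350/1.004 = 1345 d
Unit 2 (glacial outwash): v = 84.6×0.016/0.29 = 4.668 m/d, t = 1350/4.668 = 289.2 d
t(medium sand) / t(glacial outwash) = 1345/289.2 = 4.65

4.65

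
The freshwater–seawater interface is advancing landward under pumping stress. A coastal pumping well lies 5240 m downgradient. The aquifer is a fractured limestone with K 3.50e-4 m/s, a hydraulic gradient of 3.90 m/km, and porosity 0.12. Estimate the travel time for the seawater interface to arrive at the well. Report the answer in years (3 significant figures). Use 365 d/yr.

14.6 years

K = 3.50e-4 m/s × 86400 s/d = 30.24 m/d
Specific discharge q = 30.24 × 0.0039 = 0.1179 m/d
Average linear velocity = 0.1179 / 0.12 = 0.9828 m/d
t = L / v = 5240 / 0.9828 = 5332 d
   = 5332 / 365 = 14.6 yr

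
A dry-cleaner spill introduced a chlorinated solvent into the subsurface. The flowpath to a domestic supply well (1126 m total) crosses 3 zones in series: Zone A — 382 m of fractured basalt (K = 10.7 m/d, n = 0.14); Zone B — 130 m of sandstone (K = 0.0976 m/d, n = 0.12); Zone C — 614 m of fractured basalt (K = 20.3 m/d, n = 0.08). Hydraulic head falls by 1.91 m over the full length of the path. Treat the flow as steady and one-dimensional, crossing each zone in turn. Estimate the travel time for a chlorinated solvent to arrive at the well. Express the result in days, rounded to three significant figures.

Steady 1-D flow in series ⇒ the Darcy flux q is identical in every zone and the zone head losses add (resistances L/K in series).
Σ(L/K) = 382/10.7 + 130/0.0976 + 614/20.3 = 35.70 + 1332 + 30.25 = 1398 d
q = ΔH / Σ(L/K) = 1.91 / 1398 = 0.001366 m/d (same in every zone)
Zone A: v = q/n = 0.001366/0.14 = 0.009759 m/d → t_A = 382/0.009759 = 39140 d
Zone B: v = q/n = 0.001366/0.12 = 0.01139 m/d → t_B = 130/0.01139 = 11420 d
Zone C: v = q/n = 0.001366/0.08 = 0.01708 m/d → t_C = 614/0.01708 = 35950 d
Total t = 39140 + 11420 + 35950 = 86510 d

86500 days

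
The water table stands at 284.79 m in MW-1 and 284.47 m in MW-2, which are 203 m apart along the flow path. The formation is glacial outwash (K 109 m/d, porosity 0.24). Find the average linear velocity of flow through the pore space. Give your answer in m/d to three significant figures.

Hydraulic gradient i = (284.79 − 284.47) / 203 = 0.32 / 203 = 0.001576
q = Ki = 109 × 0.001576 = 0.1718 m/d
Seepage velocity v = q / n = 0.1718 / 0.24 = 0.7159 m/d

0.716 m/d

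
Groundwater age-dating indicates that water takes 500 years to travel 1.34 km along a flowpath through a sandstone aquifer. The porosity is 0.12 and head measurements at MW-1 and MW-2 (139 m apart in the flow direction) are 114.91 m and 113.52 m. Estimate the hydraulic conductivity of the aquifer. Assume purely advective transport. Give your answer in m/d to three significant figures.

0.0881 m/d

Hydraulic gradient i = (114.91 − 113.52) / 139 = 1.39 / 139 = 0.01000
t = 500 years = 182500 d
L = 1.34 km = 1340 m
v = L / t = 1340 / 182500 = 0.007342 m/d
K = v · n / i = 0.007342 × 0.12 / 0.01000 = 0.0881 m/d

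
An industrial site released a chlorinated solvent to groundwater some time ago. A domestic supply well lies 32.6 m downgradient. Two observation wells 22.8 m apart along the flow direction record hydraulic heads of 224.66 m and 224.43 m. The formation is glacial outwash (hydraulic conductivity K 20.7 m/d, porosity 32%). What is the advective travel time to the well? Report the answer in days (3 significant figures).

50.0 days

Hydraulic gradient i = (224.66 − 224.43) / 22.8 = 0.23 / 22.8 = 0.01009
q = Ki = 20.7 × 0.01009 = 0.2088 m/d
Seepage velocity v = q / n = 0.2088 / 0.32 = 0.6525 m/d
t = L / v = 32.6 / 0.6525 = 49.96 d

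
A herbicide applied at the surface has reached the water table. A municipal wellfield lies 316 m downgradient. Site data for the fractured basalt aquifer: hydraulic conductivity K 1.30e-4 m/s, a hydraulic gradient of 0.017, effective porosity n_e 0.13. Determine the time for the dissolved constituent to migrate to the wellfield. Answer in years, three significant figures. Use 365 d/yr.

0.589 years

K = 1.30e-4 m/s × 86400 s/d = 11.23 m/d
Darcy flux q = K·i = 11.23 × 0.017 = 0.1909 m/d
v_s = q/n_e = 0.1909/0.13 = 1.469 m/d
t = L / v = 316 / 1.469 = 215.1 d
   = 215.1 / 365 = 0.589 yr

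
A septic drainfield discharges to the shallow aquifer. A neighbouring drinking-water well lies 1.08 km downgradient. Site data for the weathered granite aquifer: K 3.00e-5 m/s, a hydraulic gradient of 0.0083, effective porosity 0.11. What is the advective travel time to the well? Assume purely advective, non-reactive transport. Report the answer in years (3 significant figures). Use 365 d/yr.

K = 3.00e-5 m/s × 86400 s/d = 2.592 m/d
Darcy flux q = K·i = 2.592 × 0.0083 = 0.02151 m/d
Seepage velocity v = q / n = 0.02151 / 0.11 = 0.1956 m/d
L = 1.08 km = 1080 m
t = L / v = 1080 / 0.1956 = 5522 d
   = 5522 / 365 = 15.1 yr

15.1 years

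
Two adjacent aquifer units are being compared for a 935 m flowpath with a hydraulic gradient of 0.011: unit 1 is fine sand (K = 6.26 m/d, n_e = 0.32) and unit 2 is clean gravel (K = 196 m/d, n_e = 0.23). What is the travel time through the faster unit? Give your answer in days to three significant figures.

Unit 1 (fine sand): v = 6.26×0.011/0.32 = 0.2152 m/d, t = 935/0.2152 = 4345 d
Unit 2 (clean gravel): v = 196×0.011/0.23 = 9.374 m/d, t = 935/9.374 = 99.74 d
Faster unit: t = 99.7 d

99.7 days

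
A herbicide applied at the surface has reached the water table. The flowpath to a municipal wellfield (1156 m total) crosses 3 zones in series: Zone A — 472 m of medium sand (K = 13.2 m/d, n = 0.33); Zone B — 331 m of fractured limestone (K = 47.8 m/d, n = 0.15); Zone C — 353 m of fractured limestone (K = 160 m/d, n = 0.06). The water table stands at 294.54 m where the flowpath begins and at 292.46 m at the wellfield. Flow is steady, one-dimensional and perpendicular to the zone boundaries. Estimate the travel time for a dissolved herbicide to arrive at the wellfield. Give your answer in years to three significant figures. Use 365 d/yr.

Total head drop ΔH = 294.54 − 292.46 = 2.08 m
Steady 1-D flow in series ⇒ the Darcy flux q is identical in every zone and the zone head losses add (resistances L/K in series).
Σ(L/K) = 472/13.2 + 331/47.8 + 353/160 = 35.76 + 6.925 + 2.206 = 44.89 d
q = ΔH / Σ(L/K) = 2.08 / 44.89 = 0.04634 m/d (same in every zone)
Zone A: v = q/n = 0.04634/0.33 = 0.1404 m/d → t_A = 472/0.1404 = 3361 d
Zone B: v = q/n = 0.04634/0.15 = 0.3089 m/d → t_B = 331/0.3089 = 1071 d
Zone C: v = q/n = 0.04634/0.06 = 0.7723 m/d → t_C = 353/0.7723 = 457.1 d
Total t = 3361 + 1071 + 457.1 = 4890 d
   = 4890 / 365 = 13.4 yr

13.4 years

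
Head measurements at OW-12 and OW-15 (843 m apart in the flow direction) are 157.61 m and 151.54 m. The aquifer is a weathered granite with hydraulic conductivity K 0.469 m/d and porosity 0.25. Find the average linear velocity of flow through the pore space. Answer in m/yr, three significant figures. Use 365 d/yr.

4.93 m/yr

Hydraulic gradient i = (157.61 − 151.54) / 843 = 6.07 / 843 = 0.007200
Darcy flux q = K·i = 0.469 × 0.007200 = 0.003377 m/d
Average linear velocity = 0.003377 / 0.25 = 0.01351 m/d
   = 0.01351 × 365 = 4.93 m/yr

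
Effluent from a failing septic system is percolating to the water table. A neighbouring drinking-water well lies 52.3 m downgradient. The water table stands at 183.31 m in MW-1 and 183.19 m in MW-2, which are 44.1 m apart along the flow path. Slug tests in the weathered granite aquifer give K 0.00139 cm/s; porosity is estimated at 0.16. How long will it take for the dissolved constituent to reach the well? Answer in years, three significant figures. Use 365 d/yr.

7.02 years

Hydraulic gradient i = (183.31 − 183.19) / 44.1 = 0.12 / 44.1 = 0.002721
K = 0.00139 cm/s × 864 = 1.201 m/d
Darcy flux q = K·i = 1.201 × 0.002721 = 0.003268 m/d
Average linear velocity = 0.003268 / 0.16 = 0.02042 m/d
t = L / v = 52.3 / 0.02042 = 2561 d
   = 2561 / 365 = 7.02 yr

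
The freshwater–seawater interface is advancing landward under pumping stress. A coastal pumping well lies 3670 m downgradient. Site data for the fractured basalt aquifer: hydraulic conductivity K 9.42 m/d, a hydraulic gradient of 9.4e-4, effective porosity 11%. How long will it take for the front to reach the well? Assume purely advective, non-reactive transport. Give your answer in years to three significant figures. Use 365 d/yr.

q = Ki = 9.42 × 9.4e-4 = 0.008855 m/d
v = Ki/n = 9.42·9.4e-4/0.11 = 0.08050 m/d
t = L / v = 3670 / 0.08050 = 45590 d
   = 45590 / 365 = 125 yr

125 years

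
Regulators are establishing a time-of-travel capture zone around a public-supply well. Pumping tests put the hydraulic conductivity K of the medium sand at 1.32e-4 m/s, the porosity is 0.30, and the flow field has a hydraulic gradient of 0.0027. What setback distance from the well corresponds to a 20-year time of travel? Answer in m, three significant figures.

749 m

K = 1.32e-4 m/s × 86400 s/d = 11.40 m/d
q = Ki = 11.40 × 0.0027 = 0.03079 m/d
Seepage velocity v = q / n = 0.03079 / 0.30 = 0.1026 m/d
T = 20 yr × 365 = 7300 d
L = v × T = 0.1026 × 7300 = 749.3 m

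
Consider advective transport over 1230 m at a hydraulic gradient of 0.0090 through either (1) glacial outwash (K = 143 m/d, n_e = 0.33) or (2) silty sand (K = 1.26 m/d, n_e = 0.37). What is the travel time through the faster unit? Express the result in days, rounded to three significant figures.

Unit 1 (glacial outwash): v = 143×0.0090/0.33 = 3.900 m/d, t = 1230/3.900 = 315.4 d
Unit 2 (silty sand): v = 1.26×0.0090/0.37 = 0.03065 m/d, t = 1230/0.03065 = 40130 d
Faster unit: t = 315 d

315 days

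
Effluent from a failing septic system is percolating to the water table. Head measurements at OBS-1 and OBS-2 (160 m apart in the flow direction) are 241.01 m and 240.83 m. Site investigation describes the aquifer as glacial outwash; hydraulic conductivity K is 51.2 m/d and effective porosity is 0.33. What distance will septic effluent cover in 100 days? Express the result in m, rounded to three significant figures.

17.5 m

Hydraulic gradient i = (241.01 − 240.83) / 160 = 0.18 / 160 = 0.001125
q = Ki = 51.2 × 0.001125 = 0.05760 m/d
v = Ki/n = 51.2·0.001125/0.33 = 0.1745 m/d
L = v × T = 0.1745 × 100 = 17.45 m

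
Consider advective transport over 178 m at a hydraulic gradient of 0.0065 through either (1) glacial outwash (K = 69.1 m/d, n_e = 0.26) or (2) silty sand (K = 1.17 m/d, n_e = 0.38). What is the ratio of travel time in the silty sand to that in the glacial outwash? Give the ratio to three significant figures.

86.3

Unit 1 (glacial outwash): v = 69.1×0.0065/0.26 = 1.727 m/d, t = 178/1.727 = 103.0 d
Unit 2 (silty sand): v = 1.17×0.0065/0.38 = 0.02001 m/d, t = 178/0.02001 = 8894 d
t(silty sand) / t(glacial outwash) = 8894/103.0 = 86.3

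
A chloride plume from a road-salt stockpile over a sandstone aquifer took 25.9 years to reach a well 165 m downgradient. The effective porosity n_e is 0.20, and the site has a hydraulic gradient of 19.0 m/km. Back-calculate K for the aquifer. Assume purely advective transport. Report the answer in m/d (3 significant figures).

t = 25.9 years = 9454 d
v = L / t = 165 / 9454 = 0.01745 m/d
K = v · n / i = 0.01745 × 0.20 / 0.019 = 0.184 m/d

0.184 m/d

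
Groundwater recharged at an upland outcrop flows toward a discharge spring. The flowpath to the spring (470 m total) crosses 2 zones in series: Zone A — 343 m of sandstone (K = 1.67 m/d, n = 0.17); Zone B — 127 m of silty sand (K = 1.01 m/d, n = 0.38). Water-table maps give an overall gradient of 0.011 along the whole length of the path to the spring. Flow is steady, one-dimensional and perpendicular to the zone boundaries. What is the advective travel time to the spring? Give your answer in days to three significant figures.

Steady 1-D flow in series ⇒ the Darcy flux q is identical in every zone and the zone head losses add (resistances L/K in series).
Σ(L/K) = 343/1.67 + 127/1.01 = 205.4 + 125.7 = 331.1 d
K_eq = L_total / Σ(L/K) = 470 / 331.1 = 1.419 m/d
q = K_eq · i = 1.419 × 0.011 = 0.01561 m/d (same in every zone)
Zone A: v = q/n = 0.01561/0.17 = 0.09184 m/d → t_A = 343/0.09184 = 3735 d
Zone B: v = q/n = 0.01561/0.38 = 0.04109 m/d → t_B = 127/0.04109 = 3091 d
Total t = 3735 + 3091 = 6826 d

6830 days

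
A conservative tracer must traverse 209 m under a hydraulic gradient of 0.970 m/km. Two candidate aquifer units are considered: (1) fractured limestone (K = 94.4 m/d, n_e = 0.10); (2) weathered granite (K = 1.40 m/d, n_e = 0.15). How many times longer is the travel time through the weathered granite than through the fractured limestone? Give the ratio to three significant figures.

Unit 1 (fractured limestone): v = 94.4×9.7e-4/0.10 = 0.9157 m/d, t = 209/0.9157 = 228.2 d
Unit 2 (weathered granite): v = 1.40×9.7e-4/0.15 = 0.009053 m/d, t = 209/0.009053 = 23090 d
t(weathered granite) / t(fractured limestone) = 23090/228.2 = 101

101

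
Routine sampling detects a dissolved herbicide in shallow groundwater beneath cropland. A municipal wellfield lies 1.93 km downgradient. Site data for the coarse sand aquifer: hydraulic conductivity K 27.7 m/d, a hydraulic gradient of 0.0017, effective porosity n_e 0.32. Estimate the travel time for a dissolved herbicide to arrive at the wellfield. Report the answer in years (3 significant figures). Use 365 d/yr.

Specific discharge q = 27.7 × 0.0017 = 0.04709 m/d
Seepage velocity v = q / n = 0.04709 / 0.32 = 0.1472 m/d
L = 1.93 km = 1930 m
t = L / v = 1930 / 0.1472 = 13120 d
   = 13120 / 365 = 35.9 yr

35.9 years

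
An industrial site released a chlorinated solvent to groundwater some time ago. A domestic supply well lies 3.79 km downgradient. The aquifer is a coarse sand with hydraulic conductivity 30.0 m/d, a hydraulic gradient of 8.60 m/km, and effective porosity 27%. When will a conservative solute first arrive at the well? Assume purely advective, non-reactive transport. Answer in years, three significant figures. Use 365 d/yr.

Darcy flux q = K·i = 30.0 × 0.0086 = 0.2580 m/d
Average linear velocity = 0.2580 / 0.27 = 0.9556 m/d
L = 3.79 km = 3790 m
t = L / v = 3790 / 0.9556 = 3966 d
   = 3966 / 365 = 10.9 yr

10.9 years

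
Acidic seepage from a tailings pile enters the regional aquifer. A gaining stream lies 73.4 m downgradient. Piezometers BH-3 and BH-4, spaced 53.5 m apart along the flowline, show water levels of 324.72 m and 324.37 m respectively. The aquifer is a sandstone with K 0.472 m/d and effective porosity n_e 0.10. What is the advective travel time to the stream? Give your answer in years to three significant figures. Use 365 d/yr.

6.51 years

Hydraulic gradient i = (324.72 − 324.37) / 53.5 = 0.35 / 53.5 = 0.006542
q = Ki = 0.472 × 0.006542 = 0.003088 m/d
Average linear velocity = 0.003088 / 0.10 = 0.03088 m/d
t = L / v = 73.4 / 0.03088 = 2377 d
   = 2377 / 365 = 6.51 yr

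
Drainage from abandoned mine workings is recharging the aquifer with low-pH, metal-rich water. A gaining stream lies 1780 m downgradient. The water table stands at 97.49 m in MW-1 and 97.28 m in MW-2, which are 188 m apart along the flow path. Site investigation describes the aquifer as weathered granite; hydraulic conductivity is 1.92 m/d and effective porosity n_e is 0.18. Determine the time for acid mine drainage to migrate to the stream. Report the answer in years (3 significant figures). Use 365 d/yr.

Hydraulic gradient i = (97.49 − 97.28) / 188 = 0.21 / 188 = 0.001117
Darcy flux q = K·i = 1.92 × 0.001117 = 0.002145 m/d
Average linear velocity = 0.002145 / 0.18 = 0.01191 m/d
t = L / v = 1780 / 0.01191 = 149400 d
   = 149400 / 365 = 409 yr

409 years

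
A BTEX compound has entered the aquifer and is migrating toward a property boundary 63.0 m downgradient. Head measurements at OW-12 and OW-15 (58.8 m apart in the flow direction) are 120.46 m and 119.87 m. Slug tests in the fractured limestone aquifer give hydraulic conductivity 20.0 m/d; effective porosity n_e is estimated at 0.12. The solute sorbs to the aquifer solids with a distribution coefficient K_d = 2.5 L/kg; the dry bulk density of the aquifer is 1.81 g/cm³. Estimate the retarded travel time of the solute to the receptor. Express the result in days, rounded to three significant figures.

1460 days

Hydraulic gradient i = (120.46 − 119.87) / 58.8 = 0.59 / 58.8 = 0.01003
Specific discharge q = 20.0 × 0.01003 = 0.2007 m/d
Average linear velocity = 0.2007 / 0.12 = 1.672 m/d
Retardation R = 1 + ρ_b·K_d/n = 1 + 1.81×2.5/0.12 = 38.71
Contaminant velocity v_c = v/R = 1.672/38.71 = 0.04320 m/d
t = L/v_c = 63.0/0.04320 = 1458 d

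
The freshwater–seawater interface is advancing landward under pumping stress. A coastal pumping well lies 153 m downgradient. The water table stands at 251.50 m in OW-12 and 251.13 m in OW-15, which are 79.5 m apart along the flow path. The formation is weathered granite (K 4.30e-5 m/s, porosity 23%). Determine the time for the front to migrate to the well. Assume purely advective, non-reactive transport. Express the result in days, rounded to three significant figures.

2040 days

Hydraulic gradient i = (251.50 − 251.13) / 79.5 = 0.37 / 79.5 = 0.004654
K = 4.30e-5 m/s × 86400 s/d = 3.715 m/d
Darcy flux q = K·i = 3.715 × 0.004654 = 0.01729 m/d
Average linear velocity = 0.01729 / 0.23 = 0.07518 m/d
t = L / v = 153 / 0.07518 = 2035 d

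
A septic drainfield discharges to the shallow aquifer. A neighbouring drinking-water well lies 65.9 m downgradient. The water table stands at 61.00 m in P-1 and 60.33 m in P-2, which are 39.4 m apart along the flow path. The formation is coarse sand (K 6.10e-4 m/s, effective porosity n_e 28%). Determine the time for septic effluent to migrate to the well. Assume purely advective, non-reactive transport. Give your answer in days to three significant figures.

Hydraulic gradient i = (61.00 − 60.33) / 39.4 = 0.67 / 39.4 = 0.01701
K = 6.10e-4 m/s × 86400 s/d = 52.70 m/d
Darcy flux q = K·i = 52.70 × 0.01701 = 0.8962 m/d
Average linear velocity = 0.8962 / 0.28 = 3.201 m/d
t = L / v = 65.9 / 3.201 = 20.59 d

20.6 days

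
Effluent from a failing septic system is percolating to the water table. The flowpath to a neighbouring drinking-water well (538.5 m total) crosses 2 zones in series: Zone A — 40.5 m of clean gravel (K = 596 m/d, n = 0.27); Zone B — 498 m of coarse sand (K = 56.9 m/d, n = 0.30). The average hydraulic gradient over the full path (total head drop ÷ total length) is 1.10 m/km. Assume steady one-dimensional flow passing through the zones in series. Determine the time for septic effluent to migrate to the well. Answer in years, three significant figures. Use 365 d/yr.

6.54 years

Continuity: the same q passes through each zone, so ΔH = q·Σ(L_j/K_j) — the zones act as resistances in series.
Σ(L/K) = 40.5/596 + 498/56.9 = 0.06795 + 8.752 = 8.820 d
K_eq = L_total / Σ(L/K) = 538.5 / 8.820 = 61.05 m/d
q = K_eq · i = 61.05 × 0.0011 = 0.06716 m/d (same in every zone)
Zone A: v = q/n = 0.06716/0.27 = 0.2487 m/d → t_A = 40.5/0.2487 = 162.8 d
Zone B: v = q/n = 0.06716/0.30 = 0.2239 m/d → t_B = 498/0.2239 = 2225 d
Total t = 162.8 + 2225 = 2387 d
   = 2387 / 365 = 6.54 yr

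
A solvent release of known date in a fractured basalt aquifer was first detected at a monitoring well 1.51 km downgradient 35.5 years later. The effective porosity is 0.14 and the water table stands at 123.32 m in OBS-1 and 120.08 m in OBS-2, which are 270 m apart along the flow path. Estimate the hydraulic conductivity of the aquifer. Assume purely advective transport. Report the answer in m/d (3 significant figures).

1.36 m/d

Hydraulic gradient i = (123.32 − 120.08) / 270 = 3.24 / 270 = 0.01200
t = 35.5 years = 12960 d
L = 1.51 km = 1510 m
v = L / t = 1510 / 12960 = 0.1165 m/d
K = v · n / i = 0.1165 × 0.14 / 0.01200 = 1.36 m/d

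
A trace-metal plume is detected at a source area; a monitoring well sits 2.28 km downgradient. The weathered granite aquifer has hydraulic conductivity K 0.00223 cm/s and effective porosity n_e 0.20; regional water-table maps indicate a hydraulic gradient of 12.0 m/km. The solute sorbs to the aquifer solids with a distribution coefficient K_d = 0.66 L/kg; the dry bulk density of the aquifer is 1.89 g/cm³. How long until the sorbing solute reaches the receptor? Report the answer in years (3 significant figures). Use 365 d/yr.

K = 0.00223 cm/s × 864 = 1.927 m/d
Specific discharge q = 1.927 × 0.012 = 0.02312 m/d
Seepage velocity v = q / n = 0.02312 / 0.20 = 0.1156 m/d
Retardation R = 1 + ρ_b·K_d/n = 1 + 1.89×0.66/0.20 = 7.237
Contaminant velocity v_c = v/R = 0.1156/7.237 = 0.01597 m/d
L = 2.28 km = 2280 m
t = L/v_c = 2280/0.01597 = 142700 d
   = 142700/365 = 391 yr

391 years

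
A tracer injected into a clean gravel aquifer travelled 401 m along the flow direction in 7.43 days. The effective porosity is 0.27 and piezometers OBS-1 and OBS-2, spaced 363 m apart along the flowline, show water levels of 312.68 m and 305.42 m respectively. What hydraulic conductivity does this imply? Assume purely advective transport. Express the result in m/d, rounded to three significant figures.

729 m/d

Hydraulic gradient i = (312.68 − 305.42) / 363 = 7.26 / 363 = 0.02000
v = L / t = 401 / 7.43 = 53.97 m/d
K = v · n / i = 53.97 × 0.27 / 0.02000 = 729 m/d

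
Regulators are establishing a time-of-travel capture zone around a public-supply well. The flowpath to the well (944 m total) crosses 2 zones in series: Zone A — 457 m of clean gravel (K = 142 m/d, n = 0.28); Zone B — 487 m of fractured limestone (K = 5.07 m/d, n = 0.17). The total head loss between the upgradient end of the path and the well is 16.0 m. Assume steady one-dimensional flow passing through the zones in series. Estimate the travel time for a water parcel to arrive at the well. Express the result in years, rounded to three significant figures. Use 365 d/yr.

3.58 years

Steady 1-D flow in series ⇒ the Darcy flux q is identical in every zone and the zone head losses add (resistances L/K in series).
Σ(L/K) = 457/142 + 487/5.07 = 3.218 + 96.06 = 99.27 d
q = ΔH / Σ(L/K) = 16.0 / 99.27 = 0.1612 m/d (same in every zone)
Zone A: v = q/n = 0.1612/0.28 = 0.5756 m/d → t_A = 457/0.5756 = 793.9 d
Zone B: v = q/n = 0.1612/0.17 = 0.9481 m/d → t_B = 487/0.9481 = 513.7 d
Total t = 793.9 + 513.7 = 1308 d
   = 1308 / 365 = 3.58 yr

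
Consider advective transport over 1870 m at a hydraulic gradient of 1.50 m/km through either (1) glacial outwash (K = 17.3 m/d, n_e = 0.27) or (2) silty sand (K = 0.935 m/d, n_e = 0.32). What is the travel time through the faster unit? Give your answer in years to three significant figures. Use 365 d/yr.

53.3 years

Unit 1 (glacial outwash): v = 17.3×0.0015/0.27 = 0.09611 m/d, t = 1870/0.09611 = 19460 d
Unit 2 (silty sand): v = 0.935×0.0015/0.32 = 0.004383 m/d, t = 1870/0.004383 = 426700 d
Faster: 19460 d / 365 = 53.3 yr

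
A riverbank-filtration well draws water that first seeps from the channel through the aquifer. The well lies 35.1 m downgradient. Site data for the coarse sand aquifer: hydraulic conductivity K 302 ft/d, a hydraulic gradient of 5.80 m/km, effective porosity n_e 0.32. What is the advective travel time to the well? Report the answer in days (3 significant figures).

21.0 days

K = 302 ft/d × 0.3048 = 92.05 m/d
q = Ki = 92.05 × 0.0058 = 0.5339 m/d
v_s = q/n_e = 0.5339/0.32 = 1.668 m/d
t = L / v = 35.1 / 1.668 = 21.04 d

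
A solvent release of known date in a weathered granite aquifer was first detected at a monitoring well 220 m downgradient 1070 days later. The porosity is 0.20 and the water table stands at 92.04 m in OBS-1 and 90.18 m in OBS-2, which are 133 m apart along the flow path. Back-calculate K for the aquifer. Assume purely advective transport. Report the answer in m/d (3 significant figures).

Hydraulic gradient i = (92.04 − 90.18) / 133 = 1.86 / 133 = 0.01398
v = L / t = 220 / 1070 = 0.2056 m/d
K = v · n / i = 0.2056 × 0.20 / 0.01398 = 2.94 m/d

2.94 m/d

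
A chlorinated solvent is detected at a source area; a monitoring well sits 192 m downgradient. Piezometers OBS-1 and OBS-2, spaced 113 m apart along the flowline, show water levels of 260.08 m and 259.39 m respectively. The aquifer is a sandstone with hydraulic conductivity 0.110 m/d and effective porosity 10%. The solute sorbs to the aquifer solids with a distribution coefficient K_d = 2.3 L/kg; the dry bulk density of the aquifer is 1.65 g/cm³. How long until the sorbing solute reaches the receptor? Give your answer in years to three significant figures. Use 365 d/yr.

Hydraulic gradient i = (260.08 − 259.39) / 113 = 0.69 / 113 = 0.006106
Darcy flux q = K·i = 0.110 × 0.006106 = 6.717e-4 m/d
v = Ki/n = 0.110·0.006106/0.10 = 0.006717 m/d
Retardation R = 1 + ρ_b·K_d/n = 1 + 1.65×2.3/0.10 = 38.95
Contaminant velocity v_c = v/R = 0.006717/38.95 = 1.724e-4 m/d
t = L/v_c = 192/1.724e-4 = 1.113e6 d
   = 1.113e6/365 = 3050 yr

3050 years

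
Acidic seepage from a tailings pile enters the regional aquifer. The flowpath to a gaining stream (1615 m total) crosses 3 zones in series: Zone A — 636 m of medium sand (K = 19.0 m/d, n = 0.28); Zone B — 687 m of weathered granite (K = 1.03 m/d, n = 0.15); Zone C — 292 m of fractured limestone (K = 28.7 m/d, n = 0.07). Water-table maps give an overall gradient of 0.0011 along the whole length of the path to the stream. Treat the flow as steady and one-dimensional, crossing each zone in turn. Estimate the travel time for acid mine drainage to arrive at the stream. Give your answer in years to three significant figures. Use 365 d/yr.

Continuity: the same q passes through each zone, so ΔH = q·Σ(L_j/K_j) — the zones act as resistances in series.
Σ(L/K) = 636/19.0 + 687/1.03 + 292/28.7 = 33.47 + 667.0 + 10.17 = 710.6 d
K_eq = L_total / Σ(L/K) = 1615 / 710.6 = 2.273 m/d
q = K_eq · i = 2.273 × 0.0011 = 0.002500 m/d (same in every zone)
Zone A: v = q/n = 0.002500/0.28 = 0.008928 m/d → t_A = 636/0.008928 = 71240 d
Zone B: v = q/n = 0.002500/0.15 = 0.01667 m/d → t_B = 687/0.01667 = 41220 d
Zone C: v = q/n = 0.002500/0.07 = 0.03571 m/d → t_C = 292/0.03571 = 8176 d
Total t = 71240 + 41220 + 8176 = 120600 d
   = 120600 / 365 = 331 yr

331 years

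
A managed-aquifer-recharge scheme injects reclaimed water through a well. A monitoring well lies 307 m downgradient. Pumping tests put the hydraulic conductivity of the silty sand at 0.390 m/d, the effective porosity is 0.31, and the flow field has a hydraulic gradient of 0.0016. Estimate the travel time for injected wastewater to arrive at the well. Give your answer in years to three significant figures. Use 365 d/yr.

Darcy flux q = K·i = 0.390 × 0.0016 = 6.240e-4 m/d
Average linear velocity = 6.240e-4 / 0.31 = 0.002013 m/d
t = L / v = 307 / 0.002013 = 152500 d
   = 152500 / 365 = 418 yr

418 years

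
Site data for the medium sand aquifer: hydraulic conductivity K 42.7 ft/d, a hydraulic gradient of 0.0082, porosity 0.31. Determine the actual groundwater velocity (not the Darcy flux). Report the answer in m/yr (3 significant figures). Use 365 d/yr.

K = 42.7 ft/d × 0.3048 = 13.01 m/d
Darcy flux q = K·i = 13.01 × 0.0082 = 0.1067 m/d
Seepage velocity v = q / n = 0.1067 / 0.31 = 0.3443 m/d
   = 0.3443 × 365 = 126 m/yr

126 m/yr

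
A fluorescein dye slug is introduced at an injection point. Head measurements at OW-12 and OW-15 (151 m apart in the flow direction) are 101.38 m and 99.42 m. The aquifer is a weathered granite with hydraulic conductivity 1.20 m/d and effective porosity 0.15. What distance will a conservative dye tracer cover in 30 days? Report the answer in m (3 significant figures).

Hydraulic gradient i = (101.38 − 99.42) / 151 = 1.96 / 151 = 0.01298
Specific discharge q = 1.20 × 0.01298 = 0.01558 m/d
v_s = q/n_e = 0.01558/0.15 = 0.1038 m/d
L = v × T = 0.1038 × 30 = 3.115 m

3.12 m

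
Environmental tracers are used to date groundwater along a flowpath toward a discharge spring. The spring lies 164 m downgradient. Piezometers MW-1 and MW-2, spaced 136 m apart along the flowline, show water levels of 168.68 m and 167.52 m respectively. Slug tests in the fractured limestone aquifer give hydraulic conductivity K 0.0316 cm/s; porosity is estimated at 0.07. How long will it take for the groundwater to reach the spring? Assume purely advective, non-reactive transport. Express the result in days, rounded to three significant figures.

Hydraulic gradient i = (168.68 − 167.52) / 136 = 1.16 / 136 = 0.008529
K = 0.0316 cm/s × 864 = 27.30 m/d
Specific discharge q = 27.30 × 0.008529 = 0.2329 m/d
v_s = q/n_e = 0.2329/0.07 = 3.327 m/d
t = L / v = 164 / 3.327 = 49.30 d

49.3 days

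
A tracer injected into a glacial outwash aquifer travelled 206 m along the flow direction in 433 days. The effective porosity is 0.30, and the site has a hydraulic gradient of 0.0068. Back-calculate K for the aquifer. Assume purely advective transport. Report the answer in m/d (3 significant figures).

v = L / t = 206 / 433 = 0.4758 m/d
K = v · n / i = 0.4758 × 0.30 / 0.0068 = 21.0 m/d

21.0 m/d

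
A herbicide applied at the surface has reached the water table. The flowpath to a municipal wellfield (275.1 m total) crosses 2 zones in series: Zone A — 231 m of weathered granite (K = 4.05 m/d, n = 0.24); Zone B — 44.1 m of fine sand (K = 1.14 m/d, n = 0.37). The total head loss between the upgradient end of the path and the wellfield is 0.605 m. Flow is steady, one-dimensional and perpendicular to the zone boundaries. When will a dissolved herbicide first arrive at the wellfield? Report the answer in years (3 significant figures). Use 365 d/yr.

31.1 years

Continuity: the same q passes through each zone, so ΔH = q·Σ(L_j/K_j) — the zones act as resistances in series.
Σ(L/K) = 231/4.05 + 44.1/1.14 = 57.04 + 38.68 = 95.72 d
q = ΔH / Σ(L/K) = 0.605 / 95.72 = 0.006320 m/d (same in every zone)
Zone A: v = q/n = 0.006320/0.24 = 0.02634 m/d → t_A = 231/0.02634 = 8772 d
Zone B: v = q/n = 0.006320/0.37 = 0.01708 m/d → t_B = 44.1/0.01708 = 2582 d
Total t = 8772 + 2582 = 11350 d
   = 11350 / 365 = 31.1 yr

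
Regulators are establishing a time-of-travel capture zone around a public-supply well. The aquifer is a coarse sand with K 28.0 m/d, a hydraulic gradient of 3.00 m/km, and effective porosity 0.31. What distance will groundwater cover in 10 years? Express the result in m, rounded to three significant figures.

989 m

Specific discharge q = 28.0 × 0.0030 = 0.08400 m/d
Average linear velocity = 0.08400 / 0.31 = 0.2710 m/d
T = 10 yr × 365 = 3650 d
L = v × T = 0.2710 × 3650 = 989.0 m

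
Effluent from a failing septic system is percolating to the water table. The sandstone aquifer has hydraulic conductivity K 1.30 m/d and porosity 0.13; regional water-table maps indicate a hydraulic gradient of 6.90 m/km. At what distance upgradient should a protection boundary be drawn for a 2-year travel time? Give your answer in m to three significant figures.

Darcy flux q = K·i = 1.30 × 0.0069 = 0.008970 m/d
Average linear velocity = 0.008970 / 0.13 = 0.06900 m/d
T = 2 yr × 365 = 730 d
L = v × T = 0.06900 × 730 = 50.37 m

50.4 m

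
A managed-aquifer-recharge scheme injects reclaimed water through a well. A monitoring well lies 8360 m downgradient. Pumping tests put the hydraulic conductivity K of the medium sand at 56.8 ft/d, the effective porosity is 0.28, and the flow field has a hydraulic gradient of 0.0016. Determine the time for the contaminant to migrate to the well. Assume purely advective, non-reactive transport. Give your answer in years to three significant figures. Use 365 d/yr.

232 years

K = 56.8 ft/d × 0.3048 = 17.31 m/d
Specific discharge q = 17.31 × 0.0016 = 0.02770 m/d
v_s = q/n_e = 0.02770/0.28 = 0.09893 m/d
t = L / v = 8360 / 0.09893 = 84500 d
   = 84500 / 365 = 232 yr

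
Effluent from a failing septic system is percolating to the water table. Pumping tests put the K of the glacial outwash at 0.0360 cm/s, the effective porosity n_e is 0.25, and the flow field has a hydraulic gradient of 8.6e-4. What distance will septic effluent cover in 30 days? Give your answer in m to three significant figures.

K = 0.0360 cm/s × 864 = 31.10 m/d
Darcy flux q = K·i = 31.10 × 8.6e-4 = 0.02675 m/d
Average linear velocity = 0.02675 / 0.25 = 0.1070 m/d
L = v × T = 0.1070 × 30 = 3.210 m

3.21 m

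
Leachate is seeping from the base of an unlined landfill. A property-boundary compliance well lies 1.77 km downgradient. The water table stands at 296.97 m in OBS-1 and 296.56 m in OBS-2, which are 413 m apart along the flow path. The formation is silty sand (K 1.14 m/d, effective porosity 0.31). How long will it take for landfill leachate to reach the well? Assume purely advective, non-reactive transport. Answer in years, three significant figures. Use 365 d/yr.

Hydraulic gradient i = (296.97 − 296.56) / 413 = 0.41 / 413 = 9.927e-4
Specific discharge q = 1.14 × 9.927e-4 = 0.001132 m/d
Seepage velocity v = q / n = 0.001132 / 0.31 = 0.003651 m/d
L = 1.77 km = 1770 m
t = L / v = 1770 / 0.003651 = 484800 d
   = 484800 / 365 = 1330 yr

1330 years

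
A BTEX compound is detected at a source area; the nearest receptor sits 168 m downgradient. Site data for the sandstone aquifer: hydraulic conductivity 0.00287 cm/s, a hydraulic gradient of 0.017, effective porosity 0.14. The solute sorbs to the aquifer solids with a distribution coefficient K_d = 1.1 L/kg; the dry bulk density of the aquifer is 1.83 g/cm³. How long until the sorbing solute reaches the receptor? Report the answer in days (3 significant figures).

8580 days

K = 0.00287 cm/s × 864 = 2.480 m/d
q = Ki = 2.480 × 0.017 = 0.04215 m/d
Seepage velocity v = q / n = 0.04215 / 0.14 = 0.3011 m/d
Retardation R = 1 + ρ_b·K_d/n = 1 + 1.83×1.1/0.14 = 15.38
Contaminant velocity v_c = v/R = 0.3011/15.38 = 0.01958 m/d
t = L/v_c = 168/0.01958 = 8580 d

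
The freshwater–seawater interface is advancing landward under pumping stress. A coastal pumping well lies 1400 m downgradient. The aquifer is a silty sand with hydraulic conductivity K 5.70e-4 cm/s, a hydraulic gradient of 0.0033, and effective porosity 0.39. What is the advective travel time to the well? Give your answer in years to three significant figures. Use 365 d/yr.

K = 5.70e-4 cm/s × 864 = 0.4925 m/d
Specific discharge q = 0.4925 × 0.0033 = 0.001625 m/d
v = Ki/n = 0.4925·0.0033/0.39 = 0.004167 m/d
t = L / v = 1400 / 0.004167 = 336000 d
   = 336000 / 365 = 920 yr

920 years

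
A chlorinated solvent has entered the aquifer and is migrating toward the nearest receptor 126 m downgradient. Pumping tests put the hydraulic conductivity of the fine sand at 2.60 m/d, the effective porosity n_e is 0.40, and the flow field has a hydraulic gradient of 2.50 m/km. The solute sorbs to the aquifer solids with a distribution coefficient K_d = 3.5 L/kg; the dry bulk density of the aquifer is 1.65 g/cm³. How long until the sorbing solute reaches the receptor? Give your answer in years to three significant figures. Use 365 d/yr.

328 years

q = Ki = 2.60 × 0.0025 = 0.006500 m/d
v = Ki/n = 2.60·0.0025/0.40 = 0.01625 m/d
Retardation R = 1 + ρ_b·K_d/n = 1 + 1.65×3.5/0.40 = 15.44
Contaminant velocity v_c = v/R = 0.01625/15.44 = 0.001053 m/d
t = L/v_c = 126/0.001053 = 119700 d
   = 119700/365 = 328 yr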